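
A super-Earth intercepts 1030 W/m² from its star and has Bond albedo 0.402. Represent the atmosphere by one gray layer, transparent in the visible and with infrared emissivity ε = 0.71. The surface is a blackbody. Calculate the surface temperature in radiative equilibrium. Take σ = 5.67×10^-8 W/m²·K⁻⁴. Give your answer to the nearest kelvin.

255 K

At the top of the atmosphere, σT_e⁴ = S(1−α)/4 = 154.0 W/m², giving T_e = 228.3 K.
The surface balance (absorbed SW + ε·downward IR = σT_s⁴) with T_a⁴ = T_s⁴/2 reduces to T_s = T_e·[2/(2−ε)]^¼ = 254.7 K.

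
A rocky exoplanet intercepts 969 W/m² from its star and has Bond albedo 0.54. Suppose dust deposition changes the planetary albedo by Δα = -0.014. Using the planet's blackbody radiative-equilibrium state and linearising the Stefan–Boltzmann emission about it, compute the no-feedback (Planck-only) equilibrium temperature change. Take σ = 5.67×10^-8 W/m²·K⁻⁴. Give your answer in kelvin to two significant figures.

1.6 kelvin

The baseline emission temperature is T_e = 210.6 K.
ΔF = −(S/4)Δα = −(969.0/4)×(-0.014) = 3.392 W/m².
Planck response: λ_P = 4σT_e³ = 4·5.67×10⁻⁸·(210.6)³ = 2.117 W/m²/K.
Hence the no-feedback warming is ΔF/(4σT_e³) = 1.60 K.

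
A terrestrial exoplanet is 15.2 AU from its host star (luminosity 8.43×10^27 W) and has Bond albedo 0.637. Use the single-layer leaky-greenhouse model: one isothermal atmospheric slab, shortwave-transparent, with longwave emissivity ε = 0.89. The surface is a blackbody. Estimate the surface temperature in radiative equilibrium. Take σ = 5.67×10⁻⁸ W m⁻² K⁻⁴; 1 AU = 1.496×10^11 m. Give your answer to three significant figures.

139 K

d = 15.2 × 1.496×10^11 m = 2.274×10^12 m.
Flux at the orbit: S = L/(4πd²) = 8.43×10^27/(4π·(2.27×10^12)²) = 129.7 W m⁻².
Effective emission temperature (TOA balance): σT_e⁴ = S(1−α)/4 = 11.77 W m⁻² → T_e = 120.0 K.
For a single slab of emissivity ε, T_s⁴ = 2T_e⁴/(2−ε); thus T_s = 120.0·(1.802)^(1/4) = 139.1 K.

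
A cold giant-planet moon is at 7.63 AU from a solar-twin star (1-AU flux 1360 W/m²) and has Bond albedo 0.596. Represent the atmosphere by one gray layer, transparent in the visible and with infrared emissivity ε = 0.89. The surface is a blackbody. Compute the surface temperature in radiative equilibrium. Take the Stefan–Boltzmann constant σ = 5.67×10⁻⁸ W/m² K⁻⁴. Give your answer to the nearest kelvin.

By the inverse-square law, S = 1360/7.63² = 23.36 W/m².
At the top of the atmosphere, σT_e⁴ = S(1−α)/4 = 2.359 W/m², giving T_e = 80.32 K.
Surface balance with a leaky layer gives σT_s⁴ = σT_e⁴·2/(2−ε), so T_s = T_e·[2/(2−0.89)]^(1/4) = 93.05 K.

93 kelvin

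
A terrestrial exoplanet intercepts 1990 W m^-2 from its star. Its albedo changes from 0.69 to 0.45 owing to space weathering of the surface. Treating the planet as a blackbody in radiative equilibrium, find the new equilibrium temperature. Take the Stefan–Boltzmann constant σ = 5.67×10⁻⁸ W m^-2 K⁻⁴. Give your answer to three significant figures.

264 kelvin

New equilibrium: T₂ = [(1−0.45)·1990/(4σ)]^(1/4) = 263.6 K.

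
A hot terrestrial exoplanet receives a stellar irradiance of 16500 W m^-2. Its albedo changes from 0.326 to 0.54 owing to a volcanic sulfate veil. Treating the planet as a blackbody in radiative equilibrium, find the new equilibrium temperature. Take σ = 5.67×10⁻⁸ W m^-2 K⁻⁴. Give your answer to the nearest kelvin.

428 K

T₂ = [S(1−α₂)/(4σ)]^(1/4) = [16500·0.46/(4σ)]^(1/4) = 427.7 K.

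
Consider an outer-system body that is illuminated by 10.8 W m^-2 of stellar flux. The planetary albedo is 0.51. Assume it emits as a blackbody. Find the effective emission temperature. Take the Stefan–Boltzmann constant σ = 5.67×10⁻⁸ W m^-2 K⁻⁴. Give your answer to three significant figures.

Absorbed flux (global mean): S(1−α)/4 = 10.80·0.49/4 = 1.323 W m^-2.
Set σT⁴ = 1.323 → T = (1.323/σ)^(1/4) = 69.50 K.

69.5 K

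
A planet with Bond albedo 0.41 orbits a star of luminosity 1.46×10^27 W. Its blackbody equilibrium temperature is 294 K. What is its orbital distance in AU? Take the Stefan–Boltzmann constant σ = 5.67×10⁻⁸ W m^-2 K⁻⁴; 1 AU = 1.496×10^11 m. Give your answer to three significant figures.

Energy balance gives S = 4σT⁴/(1−α) = 2872 W m^-2.
From L = 4πd²S, d = √(1.46×10^27/(4π·2872)) = 2.011×10^11 m = 1.344 AU.

1.34 AU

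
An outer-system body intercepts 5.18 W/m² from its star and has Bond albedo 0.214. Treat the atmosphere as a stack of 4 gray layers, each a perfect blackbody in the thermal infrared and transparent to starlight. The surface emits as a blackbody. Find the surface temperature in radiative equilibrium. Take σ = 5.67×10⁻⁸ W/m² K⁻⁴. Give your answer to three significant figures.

97.3 kelvin

Top-of-atmosphere balance: σT_e⁴ = S(1−α)/4 = 1.018 W/m² → T_e = 65.09 K.
With N = 4 opaque layers, T_s = (N+1)^(1/4)·T_e = 5^(1/4)·65.09 = 97.34 K.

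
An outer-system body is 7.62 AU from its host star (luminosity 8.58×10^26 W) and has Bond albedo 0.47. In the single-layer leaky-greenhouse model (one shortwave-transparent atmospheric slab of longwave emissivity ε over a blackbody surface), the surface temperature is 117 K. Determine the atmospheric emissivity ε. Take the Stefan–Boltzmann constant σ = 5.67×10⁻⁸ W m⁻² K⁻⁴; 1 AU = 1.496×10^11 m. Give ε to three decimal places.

0.690

d = 7.62 × 1.496×10^11 m = 1.140×10^12 m.
Spreading L over a sphere of radius d: S = 8.58×10^26/(4π·1.14×10^12²) = 52.54 W m⁻².
First, T_e = [52.54·(1−0.47)/(4σ)]^(1/4) = 105.3 K.
Inverting T_s⁴ = 2T_e⁴/(2−ε): (T_e/T_s)⁴ = 0.6552, so ε = 2(1 − 0.6552) = 0.6895.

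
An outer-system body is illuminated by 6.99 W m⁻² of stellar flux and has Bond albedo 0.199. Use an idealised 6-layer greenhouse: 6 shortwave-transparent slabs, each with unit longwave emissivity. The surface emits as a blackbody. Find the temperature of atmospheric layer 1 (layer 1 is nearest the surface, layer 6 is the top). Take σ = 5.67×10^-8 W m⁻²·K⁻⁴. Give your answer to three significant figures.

110 kelvin

OLR = S(1−α)/4 = 1.400 W m⁻²; the top layer radiates at T_e = 70.49 K.
The net upward flux σT_e⁴ is constant between every pair of levels, so T_k⁴ = (N+1−k)T_e⁴.
With k = 1: T_1 = (6+1−1)^¼·70.49 K = 110.3 K.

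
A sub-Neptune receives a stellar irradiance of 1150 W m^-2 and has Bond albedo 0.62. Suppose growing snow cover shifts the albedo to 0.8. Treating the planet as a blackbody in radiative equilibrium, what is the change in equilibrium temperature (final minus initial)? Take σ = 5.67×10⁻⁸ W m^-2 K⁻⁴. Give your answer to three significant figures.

-31.1 K

With α = 0.62, T₁ = 209.5 K.
Final:   T₂ = [S(1−0.8)/(4σ)]^(1/4) = 178.5 K.
ΔT = T₂ − T₁ = -31.06 K.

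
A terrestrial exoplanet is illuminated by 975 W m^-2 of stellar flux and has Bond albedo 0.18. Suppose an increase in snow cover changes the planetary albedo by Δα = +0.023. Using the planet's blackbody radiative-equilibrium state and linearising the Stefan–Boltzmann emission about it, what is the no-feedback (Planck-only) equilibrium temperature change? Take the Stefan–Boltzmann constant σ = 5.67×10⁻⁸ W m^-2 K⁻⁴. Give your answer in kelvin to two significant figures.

-1.7 K

Reference equilibrium: T_e = [S(1−α)/(4σ)]^(1/4) = 243.7 K.
TOA radiative forcing: ΔF = −S·Δα/4 = −975.0·(+0.023)/4 = -5.606 W m^-2.
Planck response: λ_P = 4σT_e³ = 4·5.67×10⁻⁸·(243.7)³ = 3.281 W m^-2/K.
Hence the no-feedback warming is ΔF/(4σT_e³) = -1.71 K.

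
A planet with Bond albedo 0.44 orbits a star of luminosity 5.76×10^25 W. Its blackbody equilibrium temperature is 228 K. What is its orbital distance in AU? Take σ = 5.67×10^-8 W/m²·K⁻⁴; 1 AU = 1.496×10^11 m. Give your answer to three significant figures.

0.433 AU

The flux needed for this T is 4σT⁴/(1−0.44) = 1094 W/m².
S = L/(4πd²) → d = √(L/4πS) = √(5.76×10^25/(4π·1094)) = 6.472×10^10 m = 0.4326 AU.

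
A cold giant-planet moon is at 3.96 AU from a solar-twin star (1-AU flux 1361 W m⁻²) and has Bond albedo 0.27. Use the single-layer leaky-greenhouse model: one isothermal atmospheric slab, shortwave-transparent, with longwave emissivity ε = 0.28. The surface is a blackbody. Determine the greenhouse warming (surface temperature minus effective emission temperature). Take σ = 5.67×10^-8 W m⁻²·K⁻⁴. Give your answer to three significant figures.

Irradiance scales as 1/d², so S = 1361 W m⁻² × (1/3.96)² = 86.79 W m⁻².
The planet radiates to space at T_e = [S(1−α)/(4σ)]^(1/4) = 129.3 K.
For a single slab of emissivity ε, T_s⁴ = 2T_e⁴/(2−ε); thus T_s = 129.3·(1.163)^(1/4) = 134.2 K.
The atmosphere warms the surface by 4.968 K.

4.97 kelvin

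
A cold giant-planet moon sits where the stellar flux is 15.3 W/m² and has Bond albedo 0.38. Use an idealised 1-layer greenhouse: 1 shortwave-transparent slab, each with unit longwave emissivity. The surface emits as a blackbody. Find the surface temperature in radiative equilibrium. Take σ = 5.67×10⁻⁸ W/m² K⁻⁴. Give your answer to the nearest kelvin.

Top-of-atmosphere balance: σT_e⁴ = S(1−α)/4 = 2.372 W/m² → T_e = 80.42 K.
With N = 1 opaque layers, T_s = (N+1)^(1/4)·T_e = 2^(1/4)·80.42 = 95.64 K.

96 K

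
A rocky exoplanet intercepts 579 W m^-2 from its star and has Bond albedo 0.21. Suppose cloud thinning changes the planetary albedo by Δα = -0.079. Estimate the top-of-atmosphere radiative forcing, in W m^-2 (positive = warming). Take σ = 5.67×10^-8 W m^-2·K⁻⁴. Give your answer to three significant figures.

TOA radiative forcing: ΔF = −S·Δα/4 = −579.0·(-0.079)/4 = 11.44 W m^-2.

11.4 W m^-2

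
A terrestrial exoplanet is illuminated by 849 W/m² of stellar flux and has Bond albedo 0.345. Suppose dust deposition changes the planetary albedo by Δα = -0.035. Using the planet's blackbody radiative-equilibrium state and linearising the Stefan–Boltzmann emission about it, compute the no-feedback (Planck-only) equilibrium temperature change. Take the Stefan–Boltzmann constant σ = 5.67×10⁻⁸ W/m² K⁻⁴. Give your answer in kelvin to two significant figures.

3.0 K

The baseline emission temperature is T_e = 222.5 K.
ΔF = −(S/4)Δα = −(849.0/4)×(-0.035) = 7.429 W/m².
Planck response: λ_P = 4σT_e³ = 4·5.67×10⁻⁸·(222.5)³ = 2.499 W/m²/K.
So ΔT₀ = 7.429/2.499 = 2.97 K.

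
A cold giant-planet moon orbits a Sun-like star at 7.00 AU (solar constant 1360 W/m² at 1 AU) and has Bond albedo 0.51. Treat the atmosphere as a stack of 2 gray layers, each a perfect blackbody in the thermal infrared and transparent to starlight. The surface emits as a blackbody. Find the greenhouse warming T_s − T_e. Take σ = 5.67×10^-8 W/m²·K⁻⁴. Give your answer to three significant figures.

Flux at the orbit: S = 1360/(7.00)² = 27.76 W/m².
Top-of-atmosphere balance: σT_e⁴ = S(1−α)/4 = 3.400 W/m² → T_e = 88.00 K.
T_s = (N+1)^(1/4)·T_e = 115.8 K.
So the greenhouse effect raises the surface by 115.8 − 88.00 = 27.81 K.

27.8 K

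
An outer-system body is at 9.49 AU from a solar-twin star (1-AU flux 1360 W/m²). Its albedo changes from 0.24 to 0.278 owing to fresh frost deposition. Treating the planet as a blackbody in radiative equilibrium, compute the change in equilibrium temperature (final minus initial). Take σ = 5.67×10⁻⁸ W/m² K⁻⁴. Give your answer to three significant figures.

By the inverse-square law, S = 1360/9.49² = 15.10 W/m².
With α = 0.24, T₁ = 84.34 K.
With α = 0.278, T₂ = 83.27 K.
Change: 83.27 − 84.34 = -1.075 K.

-1.07 K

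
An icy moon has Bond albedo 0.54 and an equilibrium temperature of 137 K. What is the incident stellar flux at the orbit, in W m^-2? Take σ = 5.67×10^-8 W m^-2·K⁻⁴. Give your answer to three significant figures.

From S(1−α)/4 = σT⁴: S = 4σT⁴/(1−α).
σT⁴ = 5.67×10⁻⁸·(137)⁴ = 19.97 W m^-2.
S = 4·19.97/0.46 = 173.7 W m^-2.

174 W m^-2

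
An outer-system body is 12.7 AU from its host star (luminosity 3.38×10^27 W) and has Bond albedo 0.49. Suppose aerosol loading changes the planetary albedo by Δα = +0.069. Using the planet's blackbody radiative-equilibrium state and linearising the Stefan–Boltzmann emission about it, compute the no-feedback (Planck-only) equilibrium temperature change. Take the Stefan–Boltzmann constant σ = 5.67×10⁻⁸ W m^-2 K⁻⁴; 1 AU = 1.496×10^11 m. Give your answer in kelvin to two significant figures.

Orbital distance: d = 12.7 AU = 1.900×10^12 m.
S = L/(4πd²) = 74.51 W m^-2.
Unperturbed T_e = [74.51·(1−0.49)/(4σ)]^¼ = 113.8 K.
ΔF = −(S/4)Δα = −(74.51/4)×(+0.069) = -1.285 W m^-2.
Linearising σT⁴ gives d(σT⁴)/dT = 4σT_e³ = 0.3340 W m^-2 per K.
Hence the no-feedback warming is ΔF/(4σT_e³) = -3.85 K.

-3.8 K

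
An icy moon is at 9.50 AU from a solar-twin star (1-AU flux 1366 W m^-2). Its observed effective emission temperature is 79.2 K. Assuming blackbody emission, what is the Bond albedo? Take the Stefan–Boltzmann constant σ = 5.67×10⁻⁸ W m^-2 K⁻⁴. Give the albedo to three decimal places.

Flux at the orbit: S = 1366/(9.50)² = 15.14 W m^-2.
From σT⁴ = S(1−α)/4 we invert for α: 1−α = 4σT⁴/S.
4σT⁴ = 4·5.67×10⁻⁸·(79.2)⁴ = 8.924 W m^-2.
Hence α = 1 − 8.924/15.14 = 0.4104.

0.410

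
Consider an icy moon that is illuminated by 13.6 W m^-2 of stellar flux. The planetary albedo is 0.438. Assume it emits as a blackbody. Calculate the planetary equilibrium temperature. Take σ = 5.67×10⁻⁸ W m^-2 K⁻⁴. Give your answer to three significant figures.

76.2 K

Absorbed flux (global mean): S(1−α)/4 = 13.60·0.562/4 = 1.911 W m^-2.
Set σT⁴ = 1.911 → T = (1.911/σ)^(1/4) = 76.19 K.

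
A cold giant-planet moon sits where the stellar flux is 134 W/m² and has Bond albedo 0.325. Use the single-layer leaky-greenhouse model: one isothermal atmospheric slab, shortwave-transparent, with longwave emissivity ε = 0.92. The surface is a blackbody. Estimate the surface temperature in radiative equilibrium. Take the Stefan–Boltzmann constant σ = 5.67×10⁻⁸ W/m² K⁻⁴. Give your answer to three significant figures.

Effective emission temperature (TOA balance): σT_e⁴ = S(1−α)/4 = 22.61 W/m² → T_e = 141.3 K.
For a single slab of emissivity ε, T_s⁴ = 2T_e⁴/(2−ε); thus T_s = 141.3·(1.852)^(1/4) = 164.9 K.

165 kelvin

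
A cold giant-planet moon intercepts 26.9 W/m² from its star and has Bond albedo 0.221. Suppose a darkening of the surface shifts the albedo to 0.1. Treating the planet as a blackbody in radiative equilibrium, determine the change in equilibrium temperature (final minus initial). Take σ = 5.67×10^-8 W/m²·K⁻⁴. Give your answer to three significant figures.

Before: T₁ = [26.90·0.779/(4σ)]^(1/4) = 98.04 K.
With α = 0.1, T₂ = 101.6 K.
ΔT = T₂ − T₁ = 3.604 K.

3.60 K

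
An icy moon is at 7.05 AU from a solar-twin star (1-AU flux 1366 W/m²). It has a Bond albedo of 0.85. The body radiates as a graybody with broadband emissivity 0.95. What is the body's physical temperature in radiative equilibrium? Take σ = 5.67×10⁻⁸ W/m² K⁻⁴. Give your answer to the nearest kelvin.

Irradiance scales as 1/d², so S = 1366 W/m² × (1/7.05)² = 27.48 W/m².
Absorbed flux (global mean): S(1−α)/4 = 27.48·0.15/4 = 1.031 W/m².
Radiative balance εσT⁴ = 1.031 gives T = [1.031/(0.95·σ)]^(1/4) = 66.14 K.

66 K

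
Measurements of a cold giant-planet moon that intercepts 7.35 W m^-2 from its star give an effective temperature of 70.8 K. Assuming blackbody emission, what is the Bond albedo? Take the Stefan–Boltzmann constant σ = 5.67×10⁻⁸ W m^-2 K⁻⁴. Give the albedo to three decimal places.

Energy balance: S(1−α)/4 = σT⁴, so 1−α = 4σT⁴/S.
4σT⁴ = 4·5.67×10⁻⁸·(70.8)⁴ = 5.699 W m^-2.
Hence α = 1 − 5.699/7.350 = 0.2247.

0.225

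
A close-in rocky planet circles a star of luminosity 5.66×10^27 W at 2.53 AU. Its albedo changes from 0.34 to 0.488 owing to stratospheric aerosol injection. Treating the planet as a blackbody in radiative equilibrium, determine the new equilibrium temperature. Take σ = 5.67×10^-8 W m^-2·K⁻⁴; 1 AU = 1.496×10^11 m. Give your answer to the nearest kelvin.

290 K

d = 2.53 × 1.496×10^11 m = 3.785×10^11 m.
Flux at the orbit: S = L/(4πd²) = 5.66×10^27/(4π·(3.78×10^11)²) = 3144 W m^-2.
New equilibrium: T₂ = [(1−0.488)·3144/(4σ)]^(1/4) = 290.3 K.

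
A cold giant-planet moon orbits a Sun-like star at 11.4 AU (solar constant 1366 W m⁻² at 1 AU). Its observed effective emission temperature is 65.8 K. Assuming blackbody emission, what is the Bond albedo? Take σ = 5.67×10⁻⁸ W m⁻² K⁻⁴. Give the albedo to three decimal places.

0.596

Irradiance scales as 1/d², so S = 1366 W m⁻² × (1/11.4)² = 10.51 W m⁻².
Rearranging the radiative balance, α = 1 − 4σT⁴/S.
4σT⁴ = 4·5.67×10⁻⁸·(65.8)⁴ = 4.252 W m⁻².
Hence α = 1 − 4.252/10.51 = 0.5955.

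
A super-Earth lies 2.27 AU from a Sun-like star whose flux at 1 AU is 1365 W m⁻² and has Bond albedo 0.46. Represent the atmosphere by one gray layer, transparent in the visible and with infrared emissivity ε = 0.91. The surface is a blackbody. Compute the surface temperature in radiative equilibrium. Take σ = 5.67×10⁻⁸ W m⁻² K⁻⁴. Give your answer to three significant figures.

Flux at the orbit: S = 1365/(2.27)² = 264.9 W m⁻².
At the top of the atmosphere, σT_e⁴ = S(1−α)/4 = 35.76 W m⁻², giving T_e = 158.5 K.
For a single slab of emissivity ε, T_s⁴ = 2T_e⁴/(2−ε); thus T_s = 158.5·(1.835)^(1/4) = 184.4 K.

184 K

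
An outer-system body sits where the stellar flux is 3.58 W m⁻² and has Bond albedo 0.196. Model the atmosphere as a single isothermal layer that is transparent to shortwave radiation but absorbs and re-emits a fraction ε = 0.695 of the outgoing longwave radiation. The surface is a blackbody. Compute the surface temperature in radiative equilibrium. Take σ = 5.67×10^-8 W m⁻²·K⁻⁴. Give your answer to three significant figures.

66.4 K

The planet radiates to space at T_e = [S(1−α)/(4σ)]^(1/4) = 59.69 K.
For a single slab of emissivity ε, T_s⁴ = 2T_e⁴/(2−ε); thus T_s = 59.69·(1.533)^(1/4) = 66.41 K.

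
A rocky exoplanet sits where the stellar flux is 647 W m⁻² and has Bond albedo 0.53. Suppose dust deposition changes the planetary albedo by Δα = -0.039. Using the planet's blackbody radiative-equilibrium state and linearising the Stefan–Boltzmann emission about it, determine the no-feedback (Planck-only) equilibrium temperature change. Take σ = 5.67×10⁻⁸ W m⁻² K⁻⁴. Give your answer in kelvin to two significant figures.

The baseline emission temperature is T_e = 191.4 K.
TOA radiative forcing: ΔF = −S·Δα/4 = −647.0·(-0.039)/4 = 6.308 W m⁻².
The Planck feedback parameter is 4σT_e³ = 1.589 W m⁻²/K.
So ΔT₀ = 6.308/1.589 = 3.97 K.

4.0 kelvin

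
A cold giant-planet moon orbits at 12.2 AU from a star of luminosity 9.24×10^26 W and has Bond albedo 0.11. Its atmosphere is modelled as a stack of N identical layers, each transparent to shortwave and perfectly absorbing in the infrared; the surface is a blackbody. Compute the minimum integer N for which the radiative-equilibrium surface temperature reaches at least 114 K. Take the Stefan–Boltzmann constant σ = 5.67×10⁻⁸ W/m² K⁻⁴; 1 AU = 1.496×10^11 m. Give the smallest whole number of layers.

d = 12.2 × 1.496×10^11 m = 1.825×10^12 m.
Spreading L over a sphere of radius d: S = 9.24×10^26/(4π·1.83×10^12²) = 22.07 W/m².
Top-of-atmosphere balance: σT_e⁴ = S(1−α)/4 = 4.911 W/m² → T_e = 96.47 K.
T_s = (N+1)^(1/4)·T_e ≥ 114 K requires N+1 ≥ (T_s/T_e)⁴ = (114/96.47)⁴ = 1.950.
So N ≥ 0.950; the smallest integer is N = 1.

1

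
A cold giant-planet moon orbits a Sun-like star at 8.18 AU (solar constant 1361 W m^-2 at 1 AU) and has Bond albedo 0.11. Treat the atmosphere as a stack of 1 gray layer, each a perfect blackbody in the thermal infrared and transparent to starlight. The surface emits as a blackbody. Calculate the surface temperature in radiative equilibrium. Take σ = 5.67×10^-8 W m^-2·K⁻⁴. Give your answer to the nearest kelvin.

112 kelvin

By the inverse-square law, S = 1361/8.18² = 20.34 W m^-2.
OLR = S(1−α)/4 = 4.526 W m^-2; the top layer radiates at T_e = 94.52 K.
For an N-layer opaque stack, T_s⁴ = (N+1)T_e⁴, hence T_s = (2)^(1/4)×94.52 K = 112.4 K.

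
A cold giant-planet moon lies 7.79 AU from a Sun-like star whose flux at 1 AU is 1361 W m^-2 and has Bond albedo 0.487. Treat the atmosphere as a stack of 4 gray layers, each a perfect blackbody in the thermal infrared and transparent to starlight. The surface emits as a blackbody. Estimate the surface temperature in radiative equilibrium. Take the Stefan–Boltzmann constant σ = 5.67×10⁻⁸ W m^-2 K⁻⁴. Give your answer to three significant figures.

126 kelvin

Flux at the orbit: S = 1361/(7.79)² = 22.43 W m^-2.
Top-of-atmosphere balance: σT_e⁴ = S(1−α)/4 = 2.876 W m^-2 → T_e = 84.39 K.
For an N-layer opaque stack, T_s⁴ = (N+1)T_e⁴, hence T_s = (5)^(1/4)×84.39 K = 126.2 K.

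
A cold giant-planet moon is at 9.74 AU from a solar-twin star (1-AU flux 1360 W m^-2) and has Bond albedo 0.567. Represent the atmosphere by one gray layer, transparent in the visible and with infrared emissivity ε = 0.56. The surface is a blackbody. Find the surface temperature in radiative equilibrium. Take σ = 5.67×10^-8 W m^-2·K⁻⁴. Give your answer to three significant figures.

78.5 kelvin

Irradiance scales as 1/d², so S = 1360 W m^-2 × (1/9.74)² = 14.34 W m^-2.
The planet radiates to space at T_e = [S(1−α)/(4σ)]^(1/4) = 72.33 K.
For a single slab of emissivity ε, T_s⁴ = 2T_e⁴/(2−ε); thus T_s = 72.33·(1.389)^(1/4) = 78.52 K.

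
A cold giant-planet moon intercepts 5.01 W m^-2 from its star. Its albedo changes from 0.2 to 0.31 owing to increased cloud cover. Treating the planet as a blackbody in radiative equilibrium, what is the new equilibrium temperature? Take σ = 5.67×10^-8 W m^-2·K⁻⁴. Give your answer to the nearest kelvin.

62 K

With the new albedo, S(1−α₂)/4 = 0.8642 W m^-2, so T₂ = 62.48 K.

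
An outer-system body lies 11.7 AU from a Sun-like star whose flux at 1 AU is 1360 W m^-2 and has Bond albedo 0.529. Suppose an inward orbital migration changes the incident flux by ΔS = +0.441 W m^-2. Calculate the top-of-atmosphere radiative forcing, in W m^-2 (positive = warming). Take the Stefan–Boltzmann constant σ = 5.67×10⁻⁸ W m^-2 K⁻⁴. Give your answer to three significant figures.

0.0519 W m^-2

Irradiance scales as 1/d², so S = 1360 W m^-2 × (1/11.7)² = 9.935 W m^-2.
TOA radiative forcing: ΔF = (1−α)ΔS/4 = 0.471·(+0.441)/4 = 0.05193 W m^-2.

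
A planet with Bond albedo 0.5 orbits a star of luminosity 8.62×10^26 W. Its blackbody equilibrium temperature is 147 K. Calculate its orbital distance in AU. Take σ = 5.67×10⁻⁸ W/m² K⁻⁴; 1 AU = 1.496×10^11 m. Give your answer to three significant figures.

3.80 AU

Required flux: S = 4σT⁴/(1−α) = 211.8 W/m².
Then d = [L/(4πS)]^(1/2) = 5.691×10^11 m, i.e. 3.804 AU.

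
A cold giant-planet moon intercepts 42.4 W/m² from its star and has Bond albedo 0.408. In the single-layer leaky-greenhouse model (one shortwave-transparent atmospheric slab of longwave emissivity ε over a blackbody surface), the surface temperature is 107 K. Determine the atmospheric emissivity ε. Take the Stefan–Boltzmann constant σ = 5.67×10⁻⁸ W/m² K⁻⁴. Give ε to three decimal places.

TOA balance gives T_e = 102.6 K.
T_s⁴ = T_e⁴·2/(2−ε) → ε = 2 − 2(T_e/T_s)⁴ = 2 − 2·(102.6/107)⁴ = 0.3114.

0.311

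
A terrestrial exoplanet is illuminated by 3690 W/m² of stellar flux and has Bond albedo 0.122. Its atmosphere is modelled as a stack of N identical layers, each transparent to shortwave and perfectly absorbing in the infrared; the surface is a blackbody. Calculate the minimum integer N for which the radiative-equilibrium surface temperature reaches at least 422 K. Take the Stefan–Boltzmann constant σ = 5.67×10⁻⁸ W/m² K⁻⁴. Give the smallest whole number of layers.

OLR = S(1−α)/4 = 810.0 W/m²; the top layer radiates at T_e = 345.7 K.
Need (N+1)T_e⁴ ≥ T_s⁴, i.e. N+1 ≥ (422/345.7)⁴ = 2.220.
Rounding up, N = 2.

2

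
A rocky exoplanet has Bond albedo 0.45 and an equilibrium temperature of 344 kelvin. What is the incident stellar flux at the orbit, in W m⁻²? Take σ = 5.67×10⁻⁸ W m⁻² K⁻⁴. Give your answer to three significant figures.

From S(1−α)/4 = σT⁴: S = 4σT⁴/(1−α).
σT⁴ = 5.67×10⁻⁸·(344)⁴ = 794.0 W m⁻².
So S = 4×794.0/(1−0.45) = 5774 W m⁻².

5770 W m⁻²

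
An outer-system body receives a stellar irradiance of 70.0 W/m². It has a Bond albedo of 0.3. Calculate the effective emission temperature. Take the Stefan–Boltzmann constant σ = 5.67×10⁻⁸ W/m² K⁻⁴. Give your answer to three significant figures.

Averaging over the sphere, the absorbed flux is S(1−α)/4 = 12.25 W/m².
In equilibrium σT⁴ equals this, so T = 121.2 K.

121 K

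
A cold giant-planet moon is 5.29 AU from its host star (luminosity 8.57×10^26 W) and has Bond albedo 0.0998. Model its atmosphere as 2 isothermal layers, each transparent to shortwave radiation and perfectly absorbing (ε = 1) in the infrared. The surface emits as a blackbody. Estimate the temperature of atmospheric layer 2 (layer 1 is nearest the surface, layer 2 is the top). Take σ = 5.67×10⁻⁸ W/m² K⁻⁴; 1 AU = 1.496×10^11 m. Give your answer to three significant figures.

d = 5.29 × 1.496×10^11 m = 7.914×10^11 m.
Flux at the orbit: S = L/(4πd²) = 8.57×10^26/(4π·(7.91×10^11)²) = 108.9 W/m².
The effective emission temperature is T_e = [S(1−α)/(4σ)]^¼ = 144.2 K.
In the N-layer model, layer k (counted from the surface) has T_k = (N+1−k)^(1/4)·T_e.
T_2 = (1)^(1/4)·144.2 = 144.2 K.

144 K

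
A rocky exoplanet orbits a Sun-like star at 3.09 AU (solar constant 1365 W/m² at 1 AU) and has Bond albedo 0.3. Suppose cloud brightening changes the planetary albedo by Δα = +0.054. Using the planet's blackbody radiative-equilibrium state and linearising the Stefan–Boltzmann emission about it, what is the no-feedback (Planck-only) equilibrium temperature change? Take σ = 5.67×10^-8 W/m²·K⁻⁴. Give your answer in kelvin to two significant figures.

-2.8 K

Flux at the orbit: S = 1365/(3.09)² = 143.0 W/m².
Reference equilibrium: T_e = [S(1−α)/(4σ)]^(1/4) = 144.9 K.
The change in absorbed flux is Δ[S(1−α)/4] = −SΔα/4 = -1.930 W/m².
Planck response: λ_P = 4σT_e³ = 4·5.67×10⁻⁸·(144.9)³ = 0.6905 W/m²/K.
Hence the no-feedback warming is ΔF/(4σT_e³) = -2.80 K.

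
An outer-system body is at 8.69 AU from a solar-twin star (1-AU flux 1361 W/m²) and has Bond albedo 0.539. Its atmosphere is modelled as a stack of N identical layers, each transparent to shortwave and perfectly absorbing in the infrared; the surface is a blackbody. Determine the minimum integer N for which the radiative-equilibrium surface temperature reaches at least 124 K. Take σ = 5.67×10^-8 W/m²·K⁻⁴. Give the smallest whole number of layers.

By the inverse-square law, S = 1361/8.69² = 18.02 W/m².
OLR = S(1−α)/4 = 2.077 W/m²; the top layer radiates at T_e = 77.80 K.
Need (N+1)T_e⁴ ≥ T_s⁴, i.e. N+1 ≥ (124/77.80)⁴ = 6.454.
Rounding up, N = 6.

6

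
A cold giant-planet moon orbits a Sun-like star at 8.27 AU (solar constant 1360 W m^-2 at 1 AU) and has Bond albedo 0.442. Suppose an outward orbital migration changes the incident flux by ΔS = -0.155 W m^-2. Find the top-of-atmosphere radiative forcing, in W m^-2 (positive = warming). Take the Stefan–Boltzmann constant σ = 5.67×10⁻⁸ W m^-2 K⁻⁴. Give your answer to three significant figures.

-0.0216 W m^-2

By the inverse-square law, S = 1360/8.27² = 19.89 W m^-2.
Only a fraction (1−α) is absorbed and it's spread over 4πR², so ΔF = (1−α)ΔS/4 = -0.02162 W m^-2.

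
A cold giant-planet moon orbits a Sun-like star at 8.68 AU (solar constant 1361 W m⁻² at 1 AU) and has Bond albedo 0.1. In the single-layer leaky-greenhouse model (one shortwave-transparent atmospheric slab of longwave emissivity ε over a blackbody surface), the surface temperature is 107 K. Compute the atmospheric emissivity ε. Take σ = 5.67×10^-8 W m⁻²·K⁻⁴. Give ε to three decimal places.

0.906

Flux at the orbit: S = 1361/(8.68)² = 18.06 W m⁻².
First, T_e = [18.06·(1−0.1)/(4σ)]^(1/4) = 92.01 K.
Inverting T_s⁴ = 2T_e⁴/(2−ε): (T_e/T_s)⁴ = 0.5469, so ε = 2(1 − 0.5469) = 0.9063.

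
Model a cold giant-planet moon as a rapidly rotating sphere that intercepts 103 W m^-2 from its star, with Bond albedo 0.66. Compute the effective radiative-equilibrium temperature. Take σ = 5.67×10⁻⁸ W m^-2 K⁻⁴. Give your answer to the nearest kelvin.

111 kelvin

The planet absorbs (1−α)S over its disc πR² and re-emits over 4πR², so the mean absorbed flux is (1−0.66)·103.0/4 = 8.755 W m^-2.
In equilibrium σT⁴ equals this, so T = 111.5 K.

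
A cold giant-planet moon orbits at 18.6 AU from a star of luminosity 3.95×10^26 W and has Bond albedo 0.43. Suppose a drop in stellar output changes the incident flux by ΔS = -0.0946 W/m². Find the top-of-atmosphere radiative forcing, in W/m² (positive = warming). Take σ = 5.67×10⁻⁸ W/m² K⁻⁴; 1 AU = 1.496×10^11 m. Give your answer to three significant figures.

d = 18.6 × 1.496×10^11 m = 2.783×10^12 m.
S = L/(4πd²) = 4.060 W/m².
Only a fraction (1−α) is absorbed and it's spread over 4πR², so ΔF = (1−α)ΔS/4 = -0.01348 W/m².

-0.0135 W/m²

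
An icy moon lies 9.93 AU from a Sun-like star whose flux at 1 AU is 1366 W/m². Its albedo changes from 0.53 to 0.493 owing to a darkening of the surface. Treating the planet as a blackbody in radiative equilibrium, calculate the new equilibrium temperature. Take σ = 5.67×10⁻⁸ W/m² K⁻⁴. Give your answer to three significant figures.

Irradiance scales as 1/d², so S = 1366 W/m² × (1/9.93)² = 13.85 W/m².
T₂ = [S(1−α₂)/(4σ)]^(1/4) = [13.85·0.507/(4σ)]^(1/4) = 74.60 K.

74.6 K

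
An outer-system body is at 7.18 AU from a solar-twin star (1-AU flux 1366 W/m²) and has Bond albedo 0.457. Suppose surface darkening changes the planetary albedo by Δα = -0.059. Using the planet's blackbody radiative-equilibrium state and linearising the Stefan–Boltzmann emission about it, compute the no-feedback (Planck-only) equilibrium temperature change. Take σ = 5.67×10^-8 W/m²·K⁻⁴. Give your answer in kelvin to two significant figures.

Flux at the orbit: S = 1366/(7.18)² = 26.50 W/m².
Reference equilibrium: T_e = [S(1−α)/(4σ)]^(1/4) = 89.25 K.
ΔF = −(S/4)Δα = −(26.50/4)×(-0.059) = 0.3908 W/m².
Planck response: λ_P = 4σT_e³ = 4·5.67×10⁻⁸·(89.25)³ = 0.1612 W/m²/K.
Hence the no-feedback warming is ΔF/(4σT_e³) = 2.42 K.

2.4 K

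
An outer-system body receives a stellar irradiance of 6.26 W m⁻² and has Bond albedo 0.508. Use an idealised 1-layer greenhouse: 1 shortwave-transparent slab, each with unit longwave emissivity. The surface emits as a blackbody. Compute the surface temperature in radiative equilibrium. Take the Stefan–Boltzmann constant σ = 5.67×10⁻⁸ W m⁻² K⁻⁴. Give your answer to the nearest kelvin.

72 kelvin

The effective emission temperature is T_e = [S(1−α)/(4σ)]^¼ = 60.70 K.
With N = 1 opaque layers, T_s = (N+1)^(1/4)·T_e = 2^(1/4)·60.70 = 72.19 K.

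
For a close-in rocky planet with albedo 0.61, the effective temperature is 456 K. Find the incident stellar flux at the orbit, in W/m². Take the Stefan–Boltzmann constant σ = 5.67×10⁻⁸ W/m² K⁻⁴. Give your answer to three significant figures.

Invert the energy balance for S: S = 4σT⁴/(1−α).
The emitted flux is σT⁴ = 2452 W/m².
So S = 4×2452/(1−0.61) = 25140 W/m².

25100 W/m²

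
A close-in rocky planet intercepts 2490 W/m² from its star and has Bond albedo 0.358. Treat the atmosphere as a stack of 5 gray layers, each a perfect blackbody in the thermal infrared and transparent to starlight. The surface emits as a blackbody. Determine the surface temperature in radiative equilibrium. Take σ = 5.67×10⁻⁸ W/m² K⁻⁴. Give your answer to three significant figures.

453 kelvin

The effective emission temperature is T_e = [S(1−α)/(4σ)]^¼ = 289.7 K.
For an N-layer opaque stack, T_s⁴ = (N+1)T_e⁴, hence T_s = (6)^(1/4)×289.7 K = 453.5 K.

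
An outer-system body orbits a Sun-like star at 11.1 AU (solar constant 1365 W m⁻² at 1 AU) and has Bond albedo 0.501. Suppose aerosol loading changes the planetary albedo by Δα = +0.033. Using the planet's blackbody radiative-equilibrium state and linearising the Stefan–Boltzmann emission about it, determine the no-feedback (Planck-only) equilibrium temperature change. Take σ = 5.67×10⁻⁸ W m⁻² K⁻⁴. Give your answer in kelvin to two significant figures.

-1.2 K

By the inverse-square law, S = 1365/11.1² = 11.08 W m⁻².
Unperturbed T_e = [11.08·(1−0.501)/(4σ)]^¼ = 70.26 K.
The change in absorbed flux is Δ[S(1−α)/4] = −SΔα/4 = -0.09140 W m⁻².
The Planck feedback parameter is 4σT_e³ = 0.07868 W m⁻²/K.
ΔT₀ = ΔF/λ_P = -0.09140/0.07868 = -1.16 K.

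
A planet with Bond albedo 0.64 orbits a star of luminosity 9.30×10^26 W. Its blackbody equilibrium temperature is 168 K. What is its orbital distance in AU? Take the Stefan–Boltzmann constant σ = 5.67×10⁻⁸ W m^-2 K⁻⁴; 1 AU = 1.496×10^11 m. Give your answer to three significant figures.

2.57 AU

Energy balance gives S = 4σT⁴/(1−α) = 501.9 W m^-2.
From L = 4πd²S, d = √(9.30×10^26/(4π·501.9)) = 3.840×10^11 m = 2.567 AU.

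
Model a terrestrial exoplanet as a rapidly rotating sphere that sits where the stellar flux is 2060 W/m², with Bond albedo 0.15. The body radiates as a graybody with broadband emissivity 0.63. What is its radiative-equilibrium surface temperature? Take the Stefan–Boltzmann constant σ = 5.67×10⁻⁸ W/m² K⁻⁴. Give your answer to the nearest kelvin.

Absorbed flux (global mean): S(1−α)/4 = 2060·0.85/4 = 437.8 W/m².
Radiative balance εσT⁴ = 437.8 gives T = [437.8/(0.63·σ)]^(1/4) = 332.7 K.

333 K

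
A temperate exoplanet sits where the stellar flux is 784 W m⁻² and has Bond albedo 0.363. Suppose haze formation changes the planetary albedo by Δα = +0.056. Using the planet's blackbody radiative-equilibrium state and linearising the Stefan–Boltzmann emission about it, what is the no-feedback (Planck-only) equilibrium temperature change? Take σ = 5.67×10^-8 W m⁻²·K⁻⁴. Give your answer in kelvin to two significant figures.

The baseline emission temperature is T_e = 216.6 K.
ΔF = −(S/4)Δα = −(784.0/4)×(+0.056) = -10.98 W m⁻².
Planck response: λ_P = 4σT_e³ = 4·5.67×10⁻⁸·(216.6)³ = 2.305 W m⁻²/K.
So ΔT₀ = -10.98/2.305 = -4.76 K.

-4.8 K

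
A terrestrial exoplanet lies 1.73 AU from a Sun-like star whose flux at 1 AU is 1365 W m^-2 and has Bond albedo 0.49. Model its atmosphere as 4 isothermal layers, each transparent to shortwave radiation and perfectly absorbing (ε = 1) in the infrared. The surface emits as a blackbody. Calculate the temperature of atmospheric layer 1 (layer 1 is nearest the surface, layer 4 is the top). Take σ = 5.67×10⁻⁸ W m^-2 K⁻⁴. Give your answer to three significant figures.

Flux at the orbit: S = 1365/(1.73)² = 456.1 W m^-2.
Top-of-atmosphere balance: σT_e⁴ = S(1−α)/4 = 58.15 W m^-2 → T_e = 179.0 K.
In the N-layer model, layer k (counted from the surface) has T_k = (N+1−k)^(1/4)·T_e.
With k = 1: T_1 = (4+1−1)^¼·179.0 K = 253.1 K.

253 K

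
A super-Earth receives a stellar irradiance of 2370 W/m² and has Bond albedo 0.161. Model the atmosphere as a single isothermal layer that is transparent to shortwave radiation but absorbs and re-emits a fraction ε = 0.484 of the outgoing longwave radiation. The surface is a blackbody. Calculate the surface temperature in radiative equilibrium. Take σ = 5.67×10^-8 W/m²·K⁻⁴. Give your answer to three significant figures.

Effective emission temperature (TOA balance): σT_e⁴ = S(1−α)/4 = 497.1 W/m² → T_e = 306.0 K.
Surface balance with a leaky layer gives σT_s⁴ = σT_e⁴·2/(2−ε), so T_s = T_e·[2/(2−0.484)]^(1/4) = 327.9 K.

328 K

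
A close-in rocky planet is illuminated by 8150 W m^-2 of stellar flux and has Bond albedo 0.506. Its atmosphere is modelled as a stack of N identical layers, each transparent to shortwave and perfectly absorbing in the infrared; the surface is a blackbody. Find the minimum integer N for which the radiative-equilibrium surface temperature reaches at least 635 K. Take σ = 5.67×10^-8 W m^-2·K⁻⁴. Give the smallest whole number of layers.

The effective emission temperature is T_e = [S(1−α)/(4σ)]^¼ = 365.0 K.
Need (N+1)T_e⁴ ≥ T_s⁴, i.e. N+1 ≥ (635/365.0)⁴ = 9.159.
So N ≥ 8.159; the smallest integer is N = 9.

9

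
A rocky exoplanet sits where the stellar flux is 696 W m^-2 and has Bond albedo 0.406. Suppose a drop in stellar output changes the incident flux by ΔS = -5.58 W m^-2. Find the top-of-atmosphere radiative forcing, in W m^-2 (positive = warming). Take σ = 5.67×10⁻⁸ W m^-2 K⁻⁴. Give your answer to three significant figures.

Only a fraction (1−α) is absorbed and it's spread over 4πR², so ΔF = (1−α)ΔS/4 = -0.8286 W m^-2.

-0.829 W m^-2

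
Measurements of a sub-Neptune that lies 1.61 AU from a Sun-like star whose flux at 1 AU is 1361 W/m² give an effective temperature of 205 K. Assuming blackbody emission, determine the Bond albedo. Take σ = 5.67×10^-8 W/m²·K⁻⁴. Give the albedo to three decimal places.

By the inverse-square law, S = 1361/1.61² = 525.1 W/m².
From σT⁴ = S(1−α)/4 we invert for α: 1−α = 4σT⁴/S.
σT⁴ = 100.1 W/m², so 4σT⁴ = 400.6 W/m².
Hence α = 1 − 400.6/525.1 = 0.2371.

0.237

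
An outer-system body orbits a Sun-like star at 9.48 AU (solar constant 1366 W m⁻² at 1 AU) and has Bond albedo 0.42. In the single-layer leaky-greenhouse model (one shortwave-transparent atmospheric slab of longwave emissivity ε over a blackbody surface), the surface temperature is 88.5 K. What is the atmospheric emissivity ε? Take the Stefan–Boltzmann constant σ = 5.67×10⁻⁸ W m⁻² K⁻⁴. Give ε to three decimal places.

By the inverse-square law, S = 1366/9.48² = 15.20 W m⁻².
TOA balance gives T_e = 78.96 K.
Since (2−ε)/2 = (T_e/T_s)⁴ = 0.6336, ε = 0.7327.

0.733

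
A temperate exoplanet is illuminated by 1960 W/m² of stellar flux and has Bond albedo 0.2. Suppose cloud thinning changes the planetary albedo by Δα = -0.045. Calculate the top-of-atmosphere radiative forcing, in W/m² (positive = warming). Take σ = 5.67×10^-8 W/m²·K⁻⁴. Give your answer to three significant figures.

22.1 W/m²

TOA radiative forcing: ΔF = −S·Δα/4 = −1960·(-0.045)/4 = 22.05 W/m².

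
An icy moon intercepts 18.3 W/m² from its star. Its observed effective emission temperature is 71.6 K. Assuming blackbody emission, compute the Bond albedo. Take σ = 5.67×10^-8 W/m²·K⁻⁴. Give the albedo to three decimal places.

Energy balance: S(1−α)/4 = σT⁴, so 1−α = 4σT⁴/S.
σT⁴ = 1.490 W/m², so 4σT⁴ = 5.961 W/m².
1−α = 5.961/18.30 = 0.3257, so α = 0.6743.

0.674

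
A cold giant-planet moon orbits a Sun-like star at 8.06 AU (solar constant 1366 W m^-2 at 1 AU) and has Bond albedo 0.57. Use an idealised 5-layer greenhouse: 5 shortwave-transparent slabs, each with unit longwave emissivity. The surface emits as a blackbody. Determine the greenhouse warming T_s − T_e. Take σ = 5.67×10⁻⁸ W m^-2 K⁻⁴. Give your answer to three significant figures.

By the inverse-square law, S = 1366/8.06² = 21.03 W m^-2.
Top-of-atmosphere balance: σT_e⁴ = S(1−α)/4 = 2.260 W m^-2 → T_e = 79.46 K.
T_s = (N+1)^(1/4)·T_e = 124.4 K.
Warming: T_s − T_e = 44.90 K.

44.9 kelvin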